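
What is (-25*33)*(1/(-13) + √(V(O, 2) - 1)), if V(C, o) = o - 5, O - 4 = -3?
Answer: 825/13 - 1650*I ≈ 63.462 - 1650.0*I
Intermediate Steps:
O = 1 (O = 4 - 3 = 1)
V(C, o) = -5 + o
(-25*33)*(1/(-13) + √(V(O, 2) - 1)) = (-25*33)*(1/(-13) + √((-5 + 2) - 1)) = -825*(-1/13 + √(-3 - 1)) = -825*(-1/13 + √(-4)) = -825*(-1/13 + 2*I) = 825/13 - 1650*I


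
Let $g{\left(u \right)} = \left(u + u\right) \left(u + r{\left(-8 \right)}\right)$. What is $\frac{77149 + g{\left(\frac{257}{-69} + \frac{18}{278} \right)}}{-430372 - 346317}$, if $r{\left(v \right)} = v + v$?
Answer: $- \frac{7109964267701}{71445509292609} \approx -0.099516$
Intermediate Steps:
$r{\left(v \right)} = 2 v$
$g{\left(u \right)} = 2 u \left(-16 + u\right)$ ($g{\left(u \right)} = \left(u + u\right) \left(u + 2 \left(-8\right)\right) = 2 u \left(u - 16\right) = 2 u \left(-16 + u\right)$)
$\frac{77149 + g{\left(\frac{257}{-69} + \frac{18}{278} \right)}}{-430372 - 346317} = \frac{77149 + 2 \left(\frac{257}{-69} + \frac{18}{278}\right) \left(-16 + \left(\frac{257}{-69} + \frac{18}{278}\right)\right)}{-430372 - 346317} = \frac{77149 + 2 \left(257 \left(- \frac{1}{69}\right) + 18 \cdot \frac{1}{278}\right) \left(-16 + \left(257 \left(- \frac{1}{69}\right) + 18 \cdot \frac{1}{278}\right)\right)}{-776689} = \left(77149 + 2 \left(- \frac{257}{69} + \frac{9}{139}\right) \left(-16 + \left(- \frac{257}{69} + \frac{9}{139}\right)\right)\right) \left(- \frac{1}{776689}\right) = \left(77149 + 2 \left(- \frac{35102}{9591}\right) \left(-16 - \frac{35102}{9591}\right)\right) \left(- \frac{1}{776689}\right) = \left(77149 + 2 \left(- \frac{35102}{9591}\right) \left(- \frac{188558}{9591}\right)\right) \left(- \frac{1}{776689}\right) = \left(77149 + \frac{13237525832}{91987281}\right) \left(- \frac{1}{776689}\right) = \frac{7109964267701}{91987281} \left(- \frac{1}{776689}\right) = - \frac{7109964267701}{71445509292609}$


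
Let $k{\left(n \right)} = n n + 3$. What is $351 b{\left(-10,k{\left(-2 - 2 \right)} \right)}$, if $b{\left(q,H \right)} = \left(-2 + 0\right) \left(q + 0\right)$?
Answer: $7020$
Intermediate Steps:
$k{\left(n \right)} = 3 + n^{2}$ ($k{\left(n \right)} = n^{2} + 3 = 3 + n^{2}$)
$b{\left(q,H \right)} = - 2 q$
$351 b{\left(-10,k{\left(-2 - 2 \right)} \right)} = 351 \left(\left(-2\right) \left(-10\right)\right) = 351 \cdot 20 = 7020$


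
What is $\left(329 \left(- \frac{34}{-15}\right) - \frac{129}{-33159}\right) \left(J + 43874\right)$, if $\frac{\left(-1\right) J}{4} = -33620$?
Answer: $\frac{22051599918062}{165795} \approx 1.3301 \cdot 10^{8}$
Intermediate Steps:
$J = 134480$ ($J = \left(-4\right) \left(-33620\right) = 134480$)
$\left(329 \left(- \frac{34}{-15}\right) - \frac{129}{-33159}\right) \left(J + 43874\right) = \left(329 \left(- \frac{34}{-15}\right) - \frac{129}{-33159}\right) \left(134480 + 43874\right) = \left(329 \left(\left(-34\right) \left(- \frac{1}{15}\right)\right) - - \frac{43}{11053}\right) 178354 = \left(329 \cdot \frac{34}{15} + \frac{43}{11053}\right) 178354 = \left(\frac{11186}{15} + \frac{43}{11053}\right) 178354 = \frac{123639503}{165795} \cdot 178354 = \frac{22051599918062}{165795}$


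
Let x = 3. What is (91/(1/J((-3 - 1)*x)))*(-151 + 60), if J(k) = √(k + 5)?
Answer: -8281*I*√7 ≈ -21909.0*I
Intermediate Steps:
J(k) = √(5 + k)
(91/(1/J((-3 - 1)*x)))*(-151 + 60) = (91/(1/(√(5 + (-3 - 1)*3))))*(-151 + 60) = (91/(1/(√(5 - 4*3))))*(-91) = (91/(1/(√(5 - 12))))*(-91) = (91/(1/(√(-7))))*(-91) = (91/(1/(I*√7)))*(-91) = (91/((-I*√7/7)))*(-91) = (91*(I*√7))*(-91) = (91*I*√7)*(-91) = -8281*I*√7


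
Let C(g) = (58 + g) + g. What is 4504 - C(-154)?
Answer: 4754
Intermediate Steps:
C(g) = 58 + 2*g
4504 - C(-154) = 4504 - (58 + 2*(-154)) = 4504 - (58 - 308) = 4504 - 1*(-250) = 4504 + 250 = 4754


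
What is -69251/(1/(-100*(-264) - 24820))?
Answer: -109416580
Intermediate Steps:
-69251/(1/(-100*(-264) - 24820)) = -69251/(1/(26400 - 24820)) = -69251/(1/1580) = -69251/1/1580 = -69251*1580 = -109416580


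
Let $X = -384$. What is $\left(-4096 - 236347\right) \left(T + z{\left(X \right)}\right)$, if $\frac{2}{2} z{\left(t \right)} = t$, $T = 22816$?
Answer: $-5393617376$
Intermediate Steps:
$z{\left(t \right)} = t$
$\left(-4096 - 236347\right) \left(T + z{\left(X \right)}\right) = \left(-4096 - 236347\right) \left(22816 - 384\right) = \left(-240443\right) 22432 = -5393617376$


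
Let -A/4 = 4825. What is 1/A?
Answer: -1/19300 ≈ -5.1813e-5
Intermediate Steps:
A = -19300 (A = -4*4825 = -19300)
1/A = 1/(-19300) = -1/19300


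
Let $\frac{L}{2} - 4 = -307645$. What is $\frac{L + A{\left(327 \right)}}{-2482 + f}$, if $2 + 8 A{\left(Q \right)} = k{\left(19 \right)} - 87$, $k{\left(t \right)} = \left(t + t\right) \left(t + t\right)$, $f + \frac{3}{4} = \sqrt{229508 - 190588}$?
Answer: $\frac{48869467831}{196004082} + \frac{19683604 \sqrt{9730}}{98002041} \approx 269.14$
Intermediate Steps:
$L = -615282$ ($L = 8 + 2 \left(-307645\right) = 8 - 615290 = -615282$)
$f = - \frac{3}{4} + 2 \sqrt{9730}$ ($f = - \frac{3}{4} + \sqrt{229508 - 190588} = - \frac{3}{4} + \sqrt{38920} = - \frac{3}{4} + 2 \sqrt{9730} \approx 196.53$)
$k{\left(t \right)} = 4 t^{2}$ ($k{\left(t \right)} = 2 t 2 t = 4 t^{2}$)
$A{\left(Q \right)} = \frac{1355}{8}$ ($A{\left(Q \right)} = - \frac{1}{4} + \frac{4 \cdot 19^{2} - 87}{8} = - \frac{1}{4} + \frac{4 \cdot 361 - 87}{8} = - \frac{1}{4} + \frac{1444 - 87}{8} = - \frac{1}{4} + \frac{1}{8} \cdot 1357 = - \frac{1}{4} + \frac{1357}{8} = \frac{1355}{8}$)
$\frac{L + A{\left(327 \right)}}{-2482 + f} = \frac{-615282 + \frac{1355}{8}}{-2482 - \left(\frac{3}{4} - 2 \sqrt{9730}\right)} = - \frac{4920901}{8 \left(- \frac{9931}{4} + 2 \sqrt{9730}\right)}$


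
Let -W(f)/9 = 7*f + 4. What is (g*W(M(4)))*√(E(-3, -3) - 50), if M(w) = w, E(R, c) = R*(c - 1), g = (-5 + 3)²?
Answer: -1152*I*√38 ≈ -7101.4*I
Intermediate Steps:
g = 4 (g = (-2)² = 4)
E(R, c) = R*(-1 + c)
W(f) = -36 - 63*f (W(f) = -9*(7*f + 4) = -9*(4 + 7*f) = -36 - 63*f)
(g*W(M(4)))*√(E(-3, -3) - 50) = (4*(-36 - 63*4))*√(-3*(-1 - 3) - 50) = (4*(-36 - 252))*√(-3*(-4) - 50) = (4*(-288))*√(12 - 50) = -1152*I*√38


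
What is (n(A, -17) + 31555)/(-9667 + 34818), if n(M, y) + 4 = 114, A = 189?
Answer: 31665/25151 ≈ 1.2590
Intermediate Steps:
n(M, y) = 110 (n(M, y) = -4 + 114 = 110)
(n(A, -17) + 31555)/(-9667 + 34818) = (110 + 31555)/(-9667 + 34818) = 31665/25151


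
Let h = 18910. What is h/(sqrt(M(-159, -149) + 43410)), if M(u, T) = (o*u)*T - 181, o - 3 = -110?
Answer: -9455*I*sqrt(622927)/622927 ≈ -11.98*I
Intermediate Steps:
o = -107 (o = 3 - 110 = -107)
M(u, T) = -181 - 107*T*u (M(u, T) = (-107*u)*T - 181 = -107*T*u - 181 = -181 - 107*T*u)
h/(sqrt(M(-159, -149) + 43410)) = 18910/(sqrt((-181 - 107*(-149)*(-159)) + 43410)) = 18910/(sqrt((-181 - 2534937) + 43410)) = 18910/(sqrt(-2535118 + 43410)) = 18910/(sqrt(-2491708)) = 18910/((2*I*sqrt(622927))) = 18910*(-I*sqrt(622927)/1245854) = -9455*I*sqrt(622927)/622927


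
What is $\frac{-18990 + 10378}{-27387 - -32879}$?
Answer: $- \frac{2153}{1373} \approx -1.5681$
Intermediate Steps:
$\frac{-18990 + 10378}{-27387 - -32879} = - \frac{8612}{-27387 + 32879} = - \frac{8612}{5492} = \left(-8612\right) \frac{1}{5492} = - \frac{2153}{1373}$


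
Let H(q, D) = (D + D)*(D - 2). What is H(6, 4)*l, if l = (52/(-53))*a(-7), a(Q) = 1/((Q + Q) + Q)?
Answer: 832/1113 ≈ 0.74753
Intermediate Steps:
a(Q) = 1/(3*Q) (a(Q) = 1/(2*Q + Q) = 1/(3*Q))
H(q, D) = 2*D*(-2 + D) (H(q, D) = (2*D)*(-2 + D) = 2*D*(-2 + D))
l = 52/1113 (l = (52/(-53))*((1/3)/(-7)) = (52*(-1/53))*((1/3)*(-1/7)) = -52/53*(-1/21) = 52/1113 ≈ 0.046721)
H(6, 4)*l = (2*4*(-2 + 4))*(52/1113) = (2*4*2)*(52/1113) = 16*(52/1113) = 832/1113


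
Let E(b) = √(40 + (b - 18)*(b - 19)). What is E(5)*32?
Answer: 32*√222 ≈ 476.79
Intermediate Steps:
E(b) = √(40 + (-19 + b)*(-18 + b)) (E(b) = √(40 + (-18 + b)*(-19 + b)) = √(40 + (-19 + b)*(-18 + b)))
E(5)*32 = √(382 + 5² - 37*5)*32 = √(382 + 25 - 185)*32 = √222*32 = 32*√222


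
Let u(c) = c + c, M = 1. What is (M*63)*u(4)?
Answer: 504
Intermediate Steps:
u(c) = 2*c
(M*63)*u(4) = (1*63)*(2*4) = 63*8 = 504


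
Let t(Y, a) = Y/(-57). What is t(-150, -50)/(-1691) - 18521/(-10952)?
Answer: 594513609/351876808 ≈ 1.6896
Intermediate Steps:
t(Y, a) = -Y/57 (t(Y, a) = Y*(-1/57) = -Y/57)
t(-150, -50)/(-1691) - 18521/(-10952) = -1/57*(-150)/(-1691) - 18521/(-10952) = (50/19)*(-1/1691) - 18521*(-1/10952) = -50/32129 + 18521/10952 = 594513609/351876808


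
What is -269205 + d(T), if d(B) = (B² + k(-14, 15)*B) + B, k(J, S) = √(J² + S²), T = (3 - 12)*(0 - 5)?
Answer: -267135 + 45*√421 ≈ -2.6621e+5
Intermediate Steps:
T = 45 (T = -9*(-5) = 45)
d(B) = B + B² + B*√421 (d(B) = (B² + √((-14)² + 15²)*B) + B = (B² + √(196 + 225)*B) + B = (B² + √421*B) + B = (B² + B*√421) + B = B + B² + B*√421)
-269205 + d(T) = -269205 + 45*(1 + 45 + √421) = -269205 + 45*(46 + √421) = -269205 + (2070 + 45*√421) = -267135 + 45*√421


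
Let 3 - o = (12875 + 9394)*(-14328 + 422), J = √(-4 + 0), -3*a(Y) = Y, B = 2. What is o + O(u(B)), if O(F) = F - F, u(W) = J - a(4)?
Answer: 309672717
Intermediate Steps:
a(Y) = -Y/3
J = 2*I (J = √(-4) = 2*I ≈ 2.0*I)
u(W) = 4/3 + 2*I (u(W) = 2*I - (-1)*4/3 = 2*I - 1*(-4/3) = 2*I + 4/3 = 4/3 + 2*I)
O(F) = 0
o = 309672717 (o = 3 - (12875 + 9394)*(-14328 + 422) = 3 - 22269*(-13906) = 3 - 1*(-309672714) = 3 + 309672714 = 309672717)
o + O(u(B)) = 309672717 + 0 = 309672717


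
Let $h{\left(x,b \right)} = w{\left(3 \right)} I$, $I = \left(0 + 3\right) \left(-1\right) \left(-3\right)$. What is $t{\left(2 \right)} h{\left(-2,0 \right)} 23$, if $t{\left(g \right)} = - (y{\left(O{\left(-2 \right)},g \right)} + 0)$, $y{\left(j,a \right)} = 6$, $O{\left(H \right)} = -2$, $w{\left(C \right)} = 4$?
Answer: $-4968$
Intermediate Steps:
$t{\left(g \right)} = -6$ ($t{\left(g \right)} = - (6 + 0) = \left(-1\right) 6 = -6$)
$I = 9$ ($I = 3 \left(-1\right) \left(-3\right) = \left(-3\right) \left(-3\right) = 9$)
$h{\left(x,b \right)} = 36$ ($h{\left(x,b \right)} = 4 \cdot 9 = 36$)
$t{\left(2 \right)} h{\left(-2,0 \right)} 23 = \left(-6\right) 36 \cdot 23 = \left(-216\right) 23 = -4968$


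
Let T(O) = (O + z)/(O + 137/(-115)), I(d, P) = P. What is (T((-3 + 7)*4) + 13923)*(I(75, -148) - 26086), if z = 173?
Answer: -47892394872/131 ≈ -3.6559e+8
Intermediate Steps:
T(O) = (173 + O)/(-137/115 + O) (T(O) = (O + 173)/(O + 137/(-115)) = (173 + O)/(O + 137*(-1/115)) = (173 + O)/(O - 137/115) = (173 + O)/(-137/115 + O))
(T((-3 + 7)*4) + 13923)*(I(75, -148) - 26086) = (115*(173 + (-3 + 7)*4)/(-137 + 115*((-3 + 7)*4)) + 13923)*(-148 - 26086) = (115*(173 + 4*4)/(-137 + 115*(4*4)) + 13923)*(-26234) = (115*(173 + 16)/(-137 + 115*16) + 13923)*(-26234) = (115*189/(-137 + 1840) + 13923)*(-26234) = (115*189/1703 + 13923)*(-26234) = (115*(1/1703)*189 + 13923)*(-26234) = (21735/1703 + 13923)*(-26234) = (23732604/1703)*(-26234) = -47892394872/131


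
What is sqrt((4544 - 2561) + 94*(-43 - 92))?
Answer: I*sqrt(10707) ≈ 103.47*I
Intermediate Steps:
sqrt((4544 - 2561) + 94*(-43 - 92)) = sqrt(1983 + 94*(-135)) = sqrt(1983 - 12690) = sqrt(-10707) = I*sqrt(10707)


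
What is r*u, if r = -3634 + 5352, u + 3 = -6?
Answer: -15462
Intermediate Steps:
u = -9 (u = -3 - 6 = -9)
r = 1718
r*u = 1718*(-9) = -15462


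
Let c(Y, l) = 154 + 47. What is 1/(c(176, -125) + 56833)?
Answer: 1/57034 ≈ 1.7533e-5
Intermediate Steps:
c(Y, l) = 201
1/(c(176, -125) + 56833) = 1/(201 + 56833) = 1/57034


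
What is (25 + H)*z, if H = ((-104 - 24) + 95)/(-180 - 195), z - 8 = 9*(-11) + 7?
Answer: -263424/125 ≈ -2107.4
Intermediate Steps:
z = -84 (z = 8 + (9*(-11) + 7) = 8 + (-99 + 7) = 8 - 92 = -84)
H = 11/125 (H = (-128 + 95)/(-375) = -33*(-1/375) = 11/125 ≈ 0.088000)
(25 + H)*z = (25 + 11/125)*(-84) = (3136/125)*(-84) = -263424/125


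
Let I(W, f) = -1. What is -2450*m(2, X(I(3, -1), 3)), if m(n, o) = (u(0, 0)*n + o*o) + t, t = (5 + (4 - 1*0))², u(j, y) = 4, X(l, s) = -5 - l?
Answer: -257250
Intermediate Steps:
t = 81 (t = (5 + (4 + 0))² = (5 + 4)² = 9² = 81)
m(n, o) = 81 + o² + 4*n (m(n, o) = (4*n + o*o) + 81 = (4*n + o²) + 81 = (o² + 4*n) + 81 = 81 + o² + 4*n)
-2450*m(2, X(I(3, -1), 3)) = -2450*(81 + (-5 - 1*(-1))² + 4*2) = -2450*(81 + (-5 + 1)² + 8) = -2450*(81 + (-4)² + 8) = -2450*(81 + 16 + 8) = -2450*105 = -257250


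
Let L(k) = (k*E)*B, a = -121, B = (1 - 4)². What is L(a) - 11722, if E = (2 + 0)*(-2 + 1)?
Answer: -9544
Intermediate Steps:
B = 9 (B = (-3)² = 9)
E = -2 (E = 2*(-1) = -2)
L(k) = -18*k (L(k) = (k*(-2))*9 = -2*k*9 = -18*k)
L(a) - 11722 = -18*(-121) - 11722 = 2178 - 11722 = -9544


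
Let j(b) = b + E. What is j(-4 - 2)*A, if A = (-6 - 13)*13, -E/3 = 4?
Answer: 4446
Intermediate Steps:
E = -12 (E = -3*4 = -12)
A = -247 (A = -19*13 = -247)
j(b) = -12 + b (j(b) = b - 12 = -12 + b)
j(-4 - 2)*A = (-12 + (-4 - 2))*(-247) = (-12 - 6)*(-247) = -18*(-247) = 4446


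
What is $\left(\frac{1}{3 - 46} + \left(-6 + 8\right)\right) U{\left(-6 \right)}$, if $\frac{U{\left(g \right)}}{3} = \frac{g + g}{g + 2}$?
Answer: $\frac{765}{43} \approx 17.791$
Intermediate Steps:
$U{\left(g \right)} = \frac{6 g}{2 + g}$ ($U{\left(g \right)} = 3 \frac{g + g}{g + 2} = 3 \frac{2 g}{2 + g} = \frac{6 g}{2 + g}$)
$\left(\frac{1}{3 - 46} + \left(-6 + 8\right)\right) U{\left(-6 \right)} = \left(\frac{1}{3 - 46} + \left(-6 + 8\right)\right) 6 \left(-6\right) \frac{1}{2 - 6} = \left(\frac{1}{-43} + 2\right) 6 \left(-6\right) \frac{1}{-4} = \left(- \frac{1}{43} + 2\right) 6 \left(-6\right) \left(- \frac{1}{4}\right) = \frac{85}{43} \cdot 9 = \frac{765}{43}$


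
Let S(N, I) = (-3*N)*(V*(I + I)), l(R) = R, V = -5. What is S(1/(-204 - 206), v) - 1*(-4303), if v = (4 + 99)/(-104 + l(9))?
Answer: 16760494/3895 ≈ 4303.1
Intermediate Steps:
v = -103/95 (v = (4 + 99)/(-104 + 9) = 103/(-95) = 103*(-1/95) = -103/95 ≈ -1.0842)
S(N, I) = 30*I*N (S(N, I) = (-3*N)*(-5*(I + I)) = (-3*N)*(-10*I) = 30*I*N)
S(1/(-204 - 206), v) - 1*(-4303) = 30*(-103/95)/(-204 - 206) - 1*(-4303) = 30*(-103/95)/(-410) + 4303 = 30*(-103/95)*(-1/410) + 4303 = 309/3895 + 4303 = 16760494/3895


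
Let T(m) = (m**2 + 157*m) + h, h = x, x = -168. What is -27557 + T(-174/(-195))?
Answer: -116542871/4225 ≈ -27584.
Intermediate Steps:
h = -168
T(m) = -168 + m**2 + 157*m (T(m) = (m**2 + 157*m) - 168 = -168 + m**2 + 157*m)
-27557 + T(-174/(-195)) = -27557 + (-168 + (-174/(-195))**2 + 157*(-174/(-195))) = -27557 + (-168 + (-174*(-1/195))**2 + 157*(-174*(-1/195))) = -27557 + (-168 + (58/65)**2 + 157*(58/65)) = -27557 + (-168 + 3364/4225 + 9106/65) = -27557 - 114546/4225 = -116542871/4225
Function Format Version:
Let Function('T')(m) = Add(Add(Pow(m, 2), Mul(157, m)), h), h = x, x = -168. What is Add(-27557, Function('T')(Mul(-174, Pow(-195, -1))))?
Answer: Rational(-116542871, 4225) ≈ -27584.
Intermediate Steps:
h = -168
Function('T')(m) = Add(-168, Pow(m, 2), Mul(157, m)) (Function('T')(m) = Add(Add(Pow(m, 2), Mul(157, m)), -168) = Add(-168, Pow(m, 2), Mul(157, m)))
Add(-27557, Function('T')(Mul(-174, Pow(-195, -1)))) = Add(-27557, Add(-168, Pow(Mul(-174, Pow(-195, -1)), 2), Mul(157, Mul(-174, Pow(-195, -1))))) = Add(-27557, Add(-168, Pow(Mul(-174, Rational(-1, 195)), 2), Mul(157, Mul(-174, Rational(-1, 195))))) = Add(-27557, Add(-168, Pow(Rational(58, 65), 2), Mul(157, Rational(58, 65)))) = Add(-27557, Add(-168, Rational(3364, 4225), Rational(9106, 65))) = Add(-27557, Rational(-114546, 4225)) = Rational(-116542871, 4225)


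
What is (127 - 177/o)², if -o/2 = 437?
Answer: 12359880625/763876 ≈ 16180.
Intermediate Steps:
o = -874 (o = -2*437 = -874)
(127 - 177/o)² = (127 - 177/(-874))² = (127 - 177*(-1/874))² = (127 + 177/874)² = (111175/874)² = 12359880625/763876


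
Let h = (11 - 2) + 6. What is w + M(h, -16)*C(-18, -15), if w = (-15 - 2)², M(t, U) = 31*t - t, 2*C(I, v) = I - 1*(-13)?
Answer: -836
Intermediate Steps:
C(I, v) = 13/2 + I/2 (C(I, v) = (I - 1*(-13))/2 = (I + 13)/2 = (13 + I)/2 = 13/2 + I/2)
h = 15 (h = 9 + 6 = 15)
M(t, U) = 30*t
w = 289 (w = (-17)² = 289)
w + M(h, -16)*C(-18, -15) = 289 + (30*15)*(13/2 + (½)*(-18)) = 289 + 450*(13/2 - 9) = 289 + 450*(-5/2) = 289 - 1125 = -836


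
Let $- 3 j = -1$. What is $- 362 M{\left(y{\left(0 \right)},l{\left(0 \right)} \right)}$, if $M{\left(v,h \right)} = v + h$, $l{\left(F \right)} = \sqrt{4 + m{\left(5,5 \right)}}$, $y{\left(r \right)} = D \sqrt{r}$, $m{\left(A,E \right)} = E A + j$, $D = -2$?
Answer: $- \frac{724 \sqrt{66}}{3} \approx -1960.6$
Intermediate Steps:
$j = \frac{1}{3}$ ($j = \left(- \frac{1}{3}\right) \left(-1\right) = \frac{1}{3} \approx 0.33333$)
$m{\left(A,E \right)} = \frac{1}{3} + A E$ ($m{\left(A,E \right)} = E A + \frac{1}{3} = A E + \frac{1}{3} = \frac{1}{3} + A E$)
$y{\left(r \right)} = - 2 \sqrt{r}$
$l{\left(F \right)} = \frac{2 \sqrt{66}}{3}$ ($l{\left(F \right)} = \sqrt{4 + \left(\frac{1}{3} + 5 \cdot 5\right)} = \sqrt{4 + \left(\frac{1}{3} + 25\right)} = \sqrt{4 + \frac{76}{3}} = \sqrt{\frac{88}{3}} = \frac{2 \sqrt{66}}{3}$)
$M{\left(v,h \right)} = h + v$
$- 362 M{\left(y{\left(0 \right)},l{\left(0 \right)} \right)} = - 362 \left(\frac{2 \sqrt{66}}{3} - 2 \sqrt{0}\right) = - 362 \left(\frac{2 \sqrt{66}}{3} - 0\right) = - 362 \left(\frac{2 \sqrt{66}}{3} + 0\right) = - 362 \frac{2 \sqrt{66}}{3} = - \frac{724 \sqrt{66}}{3}$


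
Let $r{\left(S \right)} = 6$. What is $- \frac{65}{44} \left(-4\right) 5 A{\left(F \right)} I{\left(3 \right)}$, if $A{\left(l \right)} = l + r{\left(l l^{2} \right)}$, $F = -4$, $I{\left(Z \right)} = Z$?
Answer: $\frac{1950}{11} \approx 177.27$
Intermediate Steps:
$A{\left(l \right)} = 6 + l$ ($A{\left(l \right)} = l + 6 = 6 + l$)
$- \frac{65}{44} \left(-4\right) 5 A{\left(F \right)} I{\left(3 \right)} = - \frac{65}{44} \left(-4\right) 5 \left(6 - 4\right) 3 = \left(-65\right) \frac{1}{44} \left(\left(-20\right) 2\right) 3 = \left(- \frac{65}{44}\right) \left(-40\right) 3 = \frac{650}{11} \cdot 3 = \frac{1950}{11}$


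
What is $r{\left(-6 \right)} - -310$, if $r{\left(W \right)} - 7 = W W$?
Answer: $353$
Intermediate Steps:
$r{\left(W \right)} = 7 + W^{2}$ ($r{\left(W \right)} = 7 + W W = 7 + W^{2}$)
$r{\left(-6 \right)} - -310 = \left(7 + \left(-6\right)^{2}\right) - -310 = \left(7 + 36\right) + 310 = 43 + 310 = 353$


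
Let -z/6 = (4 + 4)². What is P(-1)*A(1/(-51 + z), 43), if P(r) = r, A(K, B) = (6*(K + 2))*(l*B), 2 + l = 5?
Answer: -224202/145 ≈ -1546.2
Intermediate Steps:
z = -384 (z = -6*(4 + 4)² = -6*8² = -6*64 = -384)
l = 3 (l = -2 + 5 = 3)
A(K, B) = 3*B*(12 + 6*K) (A(K, B) = (6*(K + 2))*(3*B) = (6*(2 + K))*(3*B) = (12 + 6*K)*(3*B) = 3*B*(12 + 6*K))
P(-1)*A(1/(-51 + z), 43) = -18*43*(2 + 1/(-51 - 384)) = -18*43*(2 + 1/(-435)) = -18*43*(2 - 1/435) = -18*43*869/435 = -1*224202/145 = -224202/145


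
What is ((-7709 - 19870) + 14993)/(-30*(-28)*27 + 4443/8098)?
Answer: -101921428/183667083 ≈ -0.55492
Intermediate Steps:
((-7709 - 19870) + 14993)/(-30*(-28)*27 + 4443/8098) = (-27579 + 14993)/(840*27 + 4443*(1/8098)) = -12586/(22680 + 4443/8098) = -12586/183667083/8098 = -12586*8098/183667083 = -101921428/183667083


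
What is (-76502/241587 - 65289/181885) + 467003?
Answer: 20520573183779572/43941051495 ≈ 4.6700e+5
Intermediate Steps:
(-76502/241587 - 65289/181885) + 467003 = -29687539913/43941051495 + 467003 = 20520573183779572/43941051495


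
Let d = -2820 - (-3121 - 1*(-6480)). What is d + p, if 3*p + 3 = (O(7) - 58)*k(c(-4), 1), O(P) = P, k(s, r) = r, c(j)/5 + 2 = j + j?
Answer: -6197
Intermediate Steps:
c(j) = -10 + 10*j (c(j) = -10 + 5*(j + j) = -10 + 5*(2*j) = -10 + 10*j)
d = -6179 (d = -2820 - (-3121 + 6480) = -2820 - 1*3359 = -2820 - 3359 = -6179)
p = -18 (p = -1 + ((7 - 58)*1)/3 = -1 + (-51*1)/3 = -1 + (1/3)*(-51) = -1 - 17 = -18)
d + p = -6179 - 18 = -6197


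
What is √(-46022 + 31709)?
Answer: I*√14313 ≈ 119.64*I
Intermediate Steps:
√(-46022 + 31709) = √(-14313) = I*√14313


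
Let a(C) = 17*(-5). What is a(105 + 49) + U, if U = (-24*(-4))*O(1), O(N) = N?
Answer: 11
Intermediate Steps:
a(C) = -85
U = 96 (U = -24*(-4)*1 = 96*1 = 96)
a(105 + 49) + U = -85 + 96 = 11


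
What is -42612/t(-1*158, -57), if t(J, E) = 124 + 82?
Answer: -21306/103 ≈ -206.85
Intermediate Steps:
t(J, E) = 206
-42612/t(-1*158, -57) = -42612/206 = -42612*1/206 = -21306/103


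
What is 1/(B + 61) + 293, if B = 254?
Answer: 92296/315 ≈ 293.00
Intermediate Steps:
1/(B + 61) + 293 = 1/(254 + 61) + 293 = 1/315 + 293 = 92296/315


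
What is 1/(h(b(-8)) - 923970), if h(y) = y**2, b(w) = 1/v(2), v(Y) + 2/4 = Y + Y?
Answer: -49/45274526 ≈ -1.0823e-6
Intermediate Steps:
v(Y) = -1/2 + 2*Y (v(Y) = -1/2 + (Y + Y) = -1/2 + 2*Y)
b(w) = 2/7 (b(w) = 1/(-1/2 + 2*2) = 1/(-1/2 + 4) = 1/(7/2) = 2/7)
1/(h(b(-8)) - 923970) = 1/((2/7)**2 - 923970) = 1/(4/49 - 923970) = 1/(-45274526/49) = -49/45274526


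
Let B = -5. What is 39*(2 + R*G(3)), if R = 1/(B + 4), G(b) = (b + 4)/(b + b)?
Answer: 65/2 ≈ 32.500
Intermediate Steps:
G(b) = (4 + b)/(2*b) (G(b) = (4 + b)/((2*b)) = (4 + b)*(1/(2*b)) = (4 + b)/(2*b))
R = -1 (R = 1/(-5 + 4) = 1/(-1) = -1)
39*(2 + R*G(3)) = 39*(2 - (4 + 3)/(2*3)) = 39*(2 - 7/(2*3)) = 39*(2 - 1*7/6) = 39*(2 - 7/6) = 39*(5/6) = 65/2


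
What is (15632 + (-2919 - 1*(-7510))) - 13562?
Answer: 6661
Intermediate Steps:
(15632 + (-2919 - 1*(-7510))) - 13562 = (15632 + (-2919 + 7510)) - 13562 = (15632 + 4591) - 13562 = 20223 - 13562 = 6661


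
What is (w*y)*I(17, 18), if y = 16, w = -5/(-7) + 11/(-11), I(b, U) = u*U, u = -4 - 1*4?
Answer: 4608/7 ≈ 658.29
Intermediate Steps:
u = -8 (u = -4 - 4 = -8)
I(b, U) = -8*U
w = -2/7 (w = -5*(-⅐) + 11*(-1/11) = 5/7 - 1 = -2/7 ≈ -0.28571)
(w*y)*I(17, 18) = (-2/7*16)*(-8*18) = -32/7*(-144) = 4608/7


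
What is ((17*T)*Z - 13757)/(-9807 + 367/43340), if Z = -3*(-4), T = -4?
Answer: 48584140/32695001 ≈ 1.4860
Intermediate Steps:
Z = 12
((17*T)*Z - 13757)/(-9807 + 367/43340) = ((17*(-4))*12 - 13757)/(-9807 + 367/43340) = (-68*12 - 13757)/(-9807 + 367*(1/43340)) = (-816 - 13757)/(-9807 + 367/43340) = -14573/(-425035013/43340) = -14573*(-43340/425035013) = 48584140/32695001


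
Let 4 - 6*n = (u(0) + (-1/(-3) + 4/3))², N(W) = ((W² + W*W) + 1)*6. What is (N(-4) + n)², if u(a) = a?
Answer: 114554209/2916 ≈ 39285.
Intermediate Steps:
N(W) = 6 + 12*W² (N(W) = ((W² + W²) + 1)*6 = (2*W² + 1)*6 = (1 + 2*W²)*6 = 6 + 12*W²)
n = 11/54 (n = ⅔ - (0 + (-1/(-3) + 4/3))²/6 = ⅔ - (0 + (-1*(-⅓) + 4*(⅓)))²/6 = ⅔ - (0 + (⅓ + 4/3))²/6 = ⅔ - (0 + 5/3)²/6 = ⅔ - (5/3)²/6 = ⅔ - ⅙*25/9 = ⅔ - 25/54 = 11/54 ≈ 0.20370)
(N(-4) + n)² = ((6 + 12*(-4)²) + 11/54)² = ((6 + 12*16) + 11/54)² = ((6 + 192) + 11/54)² = (198 + 11/54)² = (10703/54)² = 114554209/2916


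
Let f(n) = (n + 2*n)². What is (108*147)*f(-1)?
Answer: 142884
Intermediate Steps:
f(n) = 9*n² (f(n) = (3*n)² = 9*n²)
(108*147)*f(-1) = (108*147)*(9*(-1)²) = 15876*(9*1) = 15876*9 = 142884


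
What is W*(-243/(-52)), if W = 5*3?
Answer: 3645/52 ≈ 70.096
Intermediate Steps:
W = 15
W*(-243/(-52)) = 15*(-243/(-52)) = 15*(-243*(-1/52)) = 15*(243/52) = 3645/52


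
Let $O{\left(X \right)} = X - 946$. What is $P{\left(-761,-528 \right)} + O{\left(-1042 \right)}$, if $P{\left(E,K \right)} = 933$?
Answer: $-1055$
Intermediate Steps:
$O{\left(X \right)} = -946 + X$ ($O{\left(X \right)} = X - 946 = -946 + X$)
$P{\left(-761,-528 \right)} + O{\left(-1042 \right)} = 933 - 1988 = -1055$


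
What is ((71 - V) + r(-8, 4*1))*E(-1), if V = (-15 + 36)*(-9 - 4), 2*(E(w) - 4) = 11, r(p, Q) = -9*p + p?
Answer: 3876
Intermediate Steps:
r(p, Q) = -8*p
E(w) = 19/2 (E(w) = 4 + (1/2)*11 = 4 + 11/2 = 19/2)
V = -273 (V = 21*(-13) = -273)
((71 - V) + r(-8, 4*1))*E(-1) = ((71 - 1*(-273)) - 8*(-8))*(19/2) = ((71 + 273) + 64)*(19/2) = (344 + 64)*(19/2) = 408*(19/2) = 3876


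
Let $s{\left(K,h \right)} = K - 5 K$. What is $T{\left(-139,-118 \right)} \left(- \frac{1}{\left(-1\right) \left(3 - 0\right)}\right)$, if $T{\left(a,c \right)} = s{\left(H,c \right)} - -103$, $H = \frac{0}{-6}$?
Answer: $\frac{103}{3} \approx 34.333$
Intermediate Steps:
$H = 0$ ($H = 0 \left(- \frac{1}{6}\right) = 0$)
$s{\left(K,h \right)} = - 4 K$
$T{\left(a,c \right)} = 103$ ($T{\left(a,c \right)} = \left(-4\right) 0 - -103 = 0 + 103 = 103$)
$T{\left(-139,-118 \right)} \left(- \frac{1}{\left(-1\right) \left(3 - 0\right)}\right) = 103 \left(- \frac{1}{\left(-1\right) \left(3 - 0\right)}\right) = 103 \left(- \frac{1}{\left(-1\right) \left(3 + 0\right)}\right) = 103 \left(- \frac{1}{\left(-1\right) 3}\right) = 103 \left(- \frac{1}{-3}\right) = 103 \left(\left(-1\right) \left(- \frac{1}{3}\right)\right) = 103 \cdot \frac{1}{3} = \frac{103}{3}$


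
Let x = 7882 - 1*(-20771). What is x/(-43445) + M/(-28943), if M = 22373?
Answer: -1801298764/1257428635 ≈ -1.4325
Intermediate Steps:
x = 28653 (x = 7882 + 20771 = 28653)
x/(-43445) + M/(-28943) = 28653/(-43445) + 22373/(-28943) = 28653*(-1/43445) + 22373*(-1/28943) = -28653/43445 - 22373/28943 = -1801298764/1257428635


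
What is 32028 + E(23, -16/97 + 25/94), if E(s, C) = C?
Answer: 292032225/9118 ≈ 32028.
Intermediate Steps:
32028 + E(23, -16/97 + 25/94) = 32028 + (-16/97 + 25/94) = 32028 + 921/9118 = 292032225/9118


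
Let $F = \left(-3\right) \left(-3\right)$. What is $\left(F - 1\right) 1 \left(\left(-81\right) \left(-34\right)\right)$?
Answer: $22032$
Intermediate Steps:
$F = 9$
$\left(F - 1\right) 1 \left(\left(-81\right) \left(-34\right)\right) = \left(9 - 1\right) 1 \left(\left(-81\right) \left(-34\right)\right) = 8 \cdot 1 \cdot 2754 = 8 \cdot 2754 = 22032$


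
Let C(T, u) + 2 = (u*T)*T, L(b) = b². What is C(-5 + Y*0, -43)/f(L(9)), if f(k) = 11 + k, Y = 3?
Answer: -1077/92 ≈ -11.707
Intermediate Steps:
C(T, u) = -2 + u*T² (C(T, u) = -2 + (u*T)*T = -2 + (T*u)*T = -2 + u*T²)
C(-5 + Y*0, -43)/f(L(9)) = (-2 - 43*(-5 + 3*0)²)/(11 + 9²) = (-2 - 43*(-5 + 0)²)/(11 + 81) = (-2 - 43*(-5)²)/92 = (-2 - 43*25)*(1/92) = (-2 - 1075)*(1/92) = -1077*1/92 = -1077/92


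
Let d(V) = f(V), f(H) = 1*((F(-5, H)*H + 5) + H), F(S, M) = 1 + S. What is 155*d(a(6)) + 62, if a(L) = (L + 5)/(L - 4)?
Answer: -3441/2 ≈ -1720.5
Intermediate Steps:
a(L) = (5 + L)/(-4 + L)
f(H) = 5 - 3*H (f(H) = 1*(((1 - 5)*H + 5) + H) = 1*((-4*H + 5) + H) = 1*((5 - 4*H) + H) = 1*(5 - 3*H) = 5 - 3*H)
d(V) = 5 - 3*V
155*d(a(6)) + 62 = 155*(5 - 3*(5 + 6)/(-4 + 6)) + 62 = 155*(5 - 3*11/2) + 62 = 155*(5 - 33/2) + 62 = 155*(-23/2) + 62 = -3565/2 + 62 = -3441/2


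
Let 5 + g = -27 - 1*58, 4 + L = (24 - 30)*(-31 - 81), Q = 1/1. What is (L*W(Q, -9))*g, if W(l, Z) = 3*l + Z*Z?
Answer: -5050080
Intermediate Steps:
Q = 1
W(l, Z) = Z² + 3*l (W(l, Z) = 3*l + Z² = Z² + 3*l)
L = 668 (L = -4 + (24 - 30)*(-31 - 81) = -4 - 6*(-112) = -4 + 672 = 668)
g = -90 (g = -5 + (-27 - 1*58) = -5 + (-27 - 58) = -5 - 85 = -90)
(L*W(Q, -9))*g = (668*((-9)² + 3*1))*(-90) = (668*(81 + 3))*(-90) = (668*84)*(-90) = 56112*(-90) = -5050080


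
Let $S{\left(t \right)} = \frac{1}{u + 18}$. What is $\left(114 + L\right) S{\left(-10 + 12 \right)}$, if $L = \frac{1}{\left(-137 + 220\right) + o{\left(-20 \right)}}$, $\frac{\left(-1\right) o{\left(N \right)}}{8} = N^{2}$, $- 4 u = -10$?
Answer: $\frac{710674}{127797} \approx 5.561$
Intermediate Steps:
$u = \frac{5}{2}$ ($u = \left(- \frac{1}{4}\right) \left(-10\right) = \frac{5}{2} \approx 2.5$)
$S{\left(t \right)} = \frac{2}{41}$ ($S{\left(t \right)} = \frac{1}{\frac{5}{2} + 18} = \frac{1}{\frac{41}{2}} = \frac{2}{41}$)
$o{\left(N \right)} = - 8 N^{2}$
$L = - \frac{1}{3117}$ ($L = \frac{1}{\left(-137 + 220\right) - 8 \left(-20\right)^{2}} = \frac{1}{83 - 3200} = \frac{1}{-3117} = - \frac{1}{3117} \approx -0.00032082$)
$\left(114 + L\right) S{\left(-10 + 12 \right)} = \left(114 - \frac{1}{3117}\right) \frac{2}{41} = \frac{355337}{3117} \cdot \frac{2}{41} = \frac{710674}{127797}$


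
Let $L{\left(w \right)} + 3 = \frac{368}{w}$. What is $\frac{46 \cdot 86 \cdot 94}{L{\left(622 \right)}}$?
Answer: $- \frac{115649704}{749} \approx -1.5441 \cdot 10^{5}$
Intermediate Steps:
$L{\left(w \right)} = -3 + \frac{368}{w}$
$\frac{46 \cdot 86 \cdot 94}{L{\left(622 \right)}} = \frac{46 \cdot 86 \cdot 94}{-3 + \frac{368}{622}} = \frac{3956 \cdot 94}{-3 + 368 \cdot \frac{1}{622}} = \frac{371864}{-3 + \frac{184}{311}} = \frac{371864}{- \frac{749}{311}} = 371864 \left(- \frac{311}{749}\right) = - \frac{115649704}{749}$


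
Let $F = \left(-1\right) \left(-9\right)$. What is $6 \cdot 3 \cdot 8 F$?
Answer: $1296$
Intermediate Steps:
$F = 9$
$6 \cdot 3 \cdot 8 F = 6 \cdot 3 \cdot 8 \cdot 9 = 18 \cdot 8 \cdot 9 = 144 \cdot 9 = 1296$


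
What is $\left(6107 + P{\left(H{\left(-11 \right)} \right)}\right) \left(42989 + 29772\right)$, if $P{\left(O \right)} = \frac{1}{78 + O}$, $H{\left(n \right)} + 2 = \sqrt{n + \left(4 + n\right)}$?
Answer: $\frac{1287288848937}{2897} - \frac{218283 i \sqrt{2}}{5794} \approx 4.4435 \cdot 10^{8} - 53.279 i$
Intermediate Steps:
$H{\left(n \right)} = -2 + \sqrt{4 + 2 n}$ ($H{\left(n \right)} = -2 + \sqrt{n + \left(4 + n\right)} = -2 + \sqrt{4 + 2 n}$)
$\left(6107 + P{\left(H{\left(-11 \right)} \right)}\right) \left(42989 + 29772\right) = \left(6107 + \frac{1}{78 - \left(2 - \sqrt{4 + 2 \left(-11\right)}\right)}\right) \left(42989 + 29772\right) = \left(6107 + \frac{1}{78 - \left(2 - \sqrt{4 - 22}\right)}\right) 72761 = \left(6107 + \frac{1}{78 - \left(2 - \sqrt{-18}\right)}\right) 72761 = \left(6107 + \frac{1}{78 - \left(2 - 3 i \sqrt{2}\right)}\right) 72761 = \left(6107 + \frac{1}{76 + 3 i \sqrt{2}}\right) 72761 = 444351427 + \frac{72761}{76 + 3 i \sqrt{2}}$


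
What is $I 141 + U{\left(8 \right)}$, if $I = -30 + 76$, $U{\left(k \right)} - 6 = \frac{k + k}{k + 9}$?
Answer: $\frac{110380}{17} \approx 6492.9$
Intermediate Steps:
$U{\left(k \right)} = 6 + \frac{2 k}{9 + k}$ ($U{\left(k \right)} = 6 + \frac{k + k}{k + 9} = 6 + \frac{2 k}{9 + k}$)
$I = 46$
$I 141 + U{\left(8 \right)} = 46 \cdot 141 + \frac{2 \left(27 + 4 \cdot 8\right)}{9 + 8} = 6486 + \frac{2 \left(27 + 32\right)}{17} = 6486 + 2 \cdot \frac{1}{17} \cdot 59 = 6486 + \frac{118}{17} = \frac{110380}{17}$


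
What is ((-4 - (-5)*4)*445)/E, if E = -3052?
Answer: -1780/763 ≈ -2.3329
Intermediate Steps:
((-4 - (-5)*4)*445)/E = ((-4 - (-5)*4)*445)/(-3052) = ((-4 - 1*(-20))*445)*(-1/3052) = ((-4 + 20)*445)*(-1/3052) = (16*445)*(-1/3052) = 7120*(-1/3052) = -1780/763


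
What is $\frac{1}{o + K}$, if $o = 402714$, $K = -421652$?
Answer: $- \frac{1}{18938} \approx -5.2804 \cdot 10^{-5}$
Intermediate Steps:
$\frac{1}{o + K} = \frac{1}{402714 - 421652} = \frac{1}{-18938} = - \frac{1}{18938}$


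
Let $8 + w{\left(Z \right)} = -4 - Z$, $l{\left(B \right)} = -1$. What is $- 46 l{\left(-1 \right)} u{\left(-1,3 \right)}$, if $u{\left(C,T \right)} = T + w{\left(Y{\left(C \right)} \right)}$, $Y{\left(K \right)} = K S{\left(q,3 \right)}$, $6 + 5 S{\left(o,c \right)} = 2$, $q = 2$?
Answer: $- \frac{2254}{5} \approx -450.8$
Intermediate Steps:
$S{\left(o,c \right)} = - \frac{4}{5}$ ($S{\left(o,c \right)} = - \frac{6}{5} + \frac{1}{5} \cdot 2 = - \frac{6}{5} + \frac{2}{5} = - \frac{4}{5}$)
$Y{\left(K \right)} = - \frac{4 K}{5}$ ($Y{\left(K \right)} = K \left(- \frac{4}{5}\right) = - \frac{4 K}{5}$)
$w{\left(Z \right)} = -12 - Z$ ($w{\left(Z \right)} = -8 - \left(4 + Z\right) = -12 - Z$)
$u{\left(C,T \right)} = -12 + T + \frac{4 C}{5}$ ($u{\left(C,T \right)} = T - \left(12 - \frac{4 C}{5}\right) = T + \left(-12 + \frac{4 C}{5}\right) = -12 + T + \frac{4 C}{5}$)
$- 46 l{\left(-1 \right)} u{\left(-1,3 \right)} = \left(-46\right) \left(-1\right) \left(-12 + 3 + \frac{4}{5} \left(-1\right)\right) = 46 \left(-12 + 3 - \frac{4}{5}\right) = 46 \left(- \frac{49}{5}\right) = - \frac{2254}{5}$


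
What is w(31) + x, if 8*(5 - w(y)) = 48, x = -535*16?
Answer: -8561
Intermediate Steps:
x = -8560
w(y) = -1 (w(y) = 5 - ⅛*48 = 5 - 6 = -1)
w(31) + x = -1 - 8560 = -8561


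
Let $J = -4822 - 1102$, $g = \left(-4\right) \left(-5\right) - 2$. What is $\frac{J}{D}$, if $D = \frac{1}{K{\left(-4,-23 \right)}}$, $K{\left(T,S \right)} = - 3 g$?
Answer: $319896$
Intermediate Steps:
$g = 18$ ($g = 20 - 2 = 18$)
$K{\left(T,S \right)} = -54$ ($K{\left(T,S \right)} = \left(-3\right) 18 = -54$)
$D = - \frac{1}{54}$ ($D = \frac{1}{-54} = - \frac{1}{54} \approx -0.018519$)
$J = -5924$
$\frac{J}{D} = - \frac{5924}{- \frac{1}{54}} = \left(-5924\right) \left(-54\right) = 319896$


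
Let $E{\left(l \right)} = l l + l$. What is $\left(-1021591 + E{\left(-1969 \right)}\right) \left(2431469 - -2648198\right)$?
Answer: $14494326897467$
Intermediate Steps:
$E{\left(l \right)} = l + l^{2}$ ($E{\left(l \right)} = l^{2} + l = l + l^{2}$)
$\left(-1021591 + E{\left(-1969 \right)}\right) \left(2431469 - -2648198\right) = \left(-1021591 - 1969 \left(1 - 1969\right)\right) \left(2431469 - -2648198\right) = \left(-1021591 - -3874992\right) \left(2431469 + 2648198\right) = \left(-1021591 + 3874992\right) 5079667 = 2853401 \cdot 5079667 = 14494326897467$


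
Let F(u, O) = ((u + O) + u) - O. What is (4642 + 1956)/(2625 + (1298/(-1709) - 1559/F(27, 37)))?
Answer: 608903028/239516327 ≈ 2.5422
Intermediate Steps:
F(u, O) = 2*u (F(u, O) = ((O + u) + u) - O = (O + 2*u) - O = 2*u)
(4642 + 1956)/(2625 + (1298/(-1709) - 1559/F(27, 37))) = (4642 + 1956)/(2625 + (1298/(-1709) - 1559/(2*27))) = 6598/(2625 + (1298*(-1/1709) - 1559/54)) = 6598/(2625 + (-1298/1709 - 1559*1/54)) = 6598/(2625 + (-1298/1709 - 1559/54)) = 6598/(2625 - 2734423/92286) = 6598/(239516327/92286) = 6598*(92286/239516327) = 608903028/239516327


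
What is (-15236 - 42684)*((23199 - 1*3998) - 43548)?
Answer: 1410178240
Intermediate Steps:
(-15236 - 42684)*((23199 - 1*3998) - 43548) = -57920*((23199 - 3998) - 43548) = -57920*(19201 - 43548) = -57920*(-24347) = 1410178240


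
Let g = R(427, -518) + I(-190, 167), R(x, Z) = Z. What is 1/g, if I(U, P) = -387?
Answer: -1/905 ≈ -0.0011050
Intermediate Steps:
g = -905 (g = -518 - 387 = -905)
1/g = 1/(-905) = -1/905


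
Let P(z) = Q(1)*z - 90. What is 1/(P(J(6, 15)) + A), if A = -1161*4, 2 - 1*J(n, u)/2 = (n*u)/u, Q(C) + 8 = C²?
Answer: -1/4678 ≈ -0.00021377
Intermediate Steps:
Q(C) = -8 + C²
J(n, u) = 4 - 2*n (J(n, u) = 4 - 2*n*u/u = 4 - 2*n)
A = -4644
P(z) = -90 - 7*z (P(z) = (-8 + 1²)*z - 90 = (-8 + 1)*z - 90 = -7*z - 90 = -90 - 7*z)
1/(P(J(6, 15)) + A) = 1/((-90 - 7*(4 - 2*6)) - 4644) = 1/((-90 - 7*(4 - 12)) - 4644) = 1/((-90 - 7*(-8)) - 4644) = 1/((-90 + 56) - 4644) = 1/(-34 - 4644) = 1/(-4678) = -1/4678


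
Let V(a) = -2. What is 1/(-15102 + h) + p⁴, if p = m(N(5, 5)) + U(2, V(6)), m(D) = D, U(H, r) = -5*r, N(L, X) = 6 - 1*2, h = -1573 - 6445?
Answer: 888177919/23120 ≈ 38416.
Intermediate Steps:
h = -8018
N(L, X) = 4 (N(L, X) = 6 - 2 = 4)
p = 14 (p = 4 - 5*(-2) = 4 + 10 = 14)
1/(-15102 + h) + p⁴ = 1/(-15102 - 8018) + 14⁴ = 1/(-23120) + 38416 = -1/23120 + 38416 = 888177919/23120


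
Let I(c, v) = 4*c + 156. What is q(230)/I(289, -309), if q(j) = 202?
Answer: 101/656 ≈ 0.15396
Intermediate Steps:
I(c, v) = 156 + 4*c
q(230)/I(289, -309) = 202/(156 + 4*289) = 202/(156 + 1156) = 202/1312 = 202*(1/1312) = 101/656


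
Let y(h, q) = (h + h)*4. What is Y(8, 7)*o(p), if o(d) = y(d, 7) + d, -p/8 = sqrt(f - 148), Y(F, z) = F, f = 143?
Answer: -576*I*sqrt(5) ≈ -1288.0*I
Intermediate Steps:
y(h, q) = 8*h (y(h, q) = (2*h)*4 = 8*h)
p = -8*I*sqrt(5) (p = -8*sqrt(143 - 148) = -8*I*sqrt(5) ≈ -17.889*I)
o(d) = 9*d (o(d) = 8*d + d = 9*d)
Y(8, 7)*o(p) = 8*(9*(-8*I*sqrt(5))) = 8*(-72*I*sqrt(5)) = -576*I*sqrt(5)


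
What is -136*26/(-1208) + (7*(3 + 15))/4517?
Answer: 2015540/682067 ≈ 2.9550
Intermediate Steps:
-136*26/(-1208) + (7*(3 + 15))/4517 = -3536*(-1/1208) + (7*18)*(1/4517) = 442/151 + 126*(1/4517) = 442/151 + 126/4517 = 2015540/682067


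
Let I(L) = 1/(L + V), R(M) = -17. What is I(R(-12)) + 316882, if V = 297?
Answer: 88726961/280 ≈ 3.1688e+5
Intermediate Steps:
I(L) = 1/(297 + L) (I(L) = 1/(L + 297) = 1/(297 + L))
I(R(-12)) + 316882 = 1/(297 - 17) + 316882 = 1/280 + 316882 = 88726961/280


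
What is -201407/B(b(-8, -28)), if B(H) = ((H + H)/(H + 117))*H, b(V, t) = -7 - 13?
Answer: -19536479/800 ≈ -24421.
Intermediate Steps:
b(V, t) = -20
B(H) = 2*H²/(117 + H) (B(H) = ((2*H)/(117 + H))*H = (2*H/(117 + H))*H = 2*H²/(117 + H))
-201407/B(b(-8, -28)) = -201407/(2*(-20)²/(117 - 20)) = -201407/(2*400/97) = -201407/(2*400*(1/97)) = -201407/800/97 = -201407*97/800 = -19536479/800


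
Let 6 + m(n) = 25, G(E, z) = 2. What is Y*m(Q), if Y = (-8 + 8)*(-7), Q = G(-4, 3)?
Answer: 0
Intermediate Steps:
Q = 2
m(n) = 19 (m(n) = -6 + 25 = 19)
Y = 0 (Y = 0*(-7) = 0)
Y*m(Q) = 0*19 = 0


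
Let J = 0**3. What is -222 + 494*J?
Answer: -222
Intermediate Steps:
J = 0
-222 + 494*J = -222 + 494*0 = -222 + 0 = -222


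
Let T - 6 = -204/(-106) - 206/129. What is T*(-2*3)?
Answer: -86524/2279 ≈ -37.966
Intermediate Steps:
T = 43262/6837 (T = 6 + (-204/(-106) - 206/129) = 6 + (-204*(-1/106) - 206*1/129) = 6 + (102/53 - 206/129) = 6 + 2240/6837 = 43262/6837 ≈ 6.3276)
T*(-2*3) = 43262*(-2*3)/6837 = (43262/6837)*(-6) = -86524/2279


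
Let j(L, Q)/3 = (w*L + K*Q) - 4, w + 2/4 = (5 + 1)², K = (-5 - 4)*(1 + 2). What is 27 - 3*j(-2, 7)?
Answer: 2403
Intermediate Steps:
K = -27 (K = -9*3 = -27)
w = 71/2 (w = -½ + (5 + 1)² = -½ + 6² = -½ + 36 = 71/2 ≈ 35.500)
j(L, Q) = -12 - 81*Q + 213*L/2 (j(L, Q) = 3*((71*L/2 - 27*Q) - 4) = 3*((-27*Q + 71*L/2) - 4) = 3*(-4 - 27*Q + 71*L/2) = -12 - 81*Q + 213*L/2)
27 - 3*j(-2, 7) = 27 - 3*(-12 - 81*7 + (213/2)*(-2)) = 27 - 3*(-12 - 567 - 213) = 27 - 3*(-792) = 27 + 2376 = 2403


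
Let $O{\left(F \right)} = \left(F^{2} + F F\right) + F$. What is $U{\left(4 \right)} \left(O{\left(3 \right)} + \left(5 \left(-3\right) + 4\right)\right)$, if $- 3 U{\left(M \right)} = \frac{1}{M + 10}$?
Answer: $- \frac{5}{21} \approx -0.2381$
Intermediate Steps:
$O{\left(F \right)} = F + 2 F^{2}$ ($O{\left(F \right)} = \left(F^{2} + F^{2}\right) + F = 2 F^{2} + F = F + 2 F^{2}$)
$U{\left(M \right)} = - \frac{1}{3 \left(10 + M\right)}$ ($U{\left(M \right)} = - \frac{1}{3 \left(M + 10\right)} = - \frac{1}{3 \left(10 + M\right)}$)
$U{\left(4 \right)} \left(O{\left(3 \right)} + \left(5 \left(-3\right) + 4\right)\right) = - \frac{1}{30 + 3 \cdot 4} \left(3 \left(1 + 2 \cdot 3\right) + \left(5 \left(-3\right) + 4\right)\right) = - \frac{1}{30 + 12} \left(3 \left(1 + 6\right) + \left(-15 + 4\right)\right) = - \frac{1}{42} \left(3 \cdot 7 - 11\right) = \left(-1\right) \frac{1}{42} \left(21 - 11\right) = \left(- \frac{1}{42}\right) 10 = - \frac{5}{21}$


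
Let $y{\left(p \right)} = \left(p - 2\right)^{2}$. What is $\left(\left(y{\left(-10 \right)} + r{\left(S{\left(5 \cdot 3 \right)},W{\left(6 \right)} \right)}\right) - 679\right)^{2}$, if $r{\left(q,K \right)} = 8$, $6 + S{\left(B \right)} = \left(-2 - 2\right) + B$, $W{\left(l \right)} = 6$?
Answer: $277729$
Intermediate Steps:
$S{\left(B \right)} = -10 + B$ ($S{\left(B \right)} = -6 + \left(\left(-2 - 2\right) + B\right) = -6 + \left(-4 + B\right) = -10 + B$)
$y{\left(p \right)} = \left(-2 + p\right)^{2}$
$\left(\left(y{\left(-10 \right)} + r{\left(S{\left(5 \cdot 3 \right)},W{\left(6 \right)} \right)}\right) - 679\right)^{2} = \left(\left(\left(-2 - 10\right)^{2} + 8\right) - 679\right)^{2} = \left(\left(\left(-12\right)^{2} + 8\right) - 679\right)^{2} = \left(\left(144 + 8\right) - 679\right)^{2} = \left(152 - 679\right)^{2} = \left(-527\right)^{2} = 277729$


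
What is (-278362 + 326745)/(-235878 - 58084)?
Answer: -48383/293962 ≈ -0.16459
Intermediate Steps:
(-278362 + 326745)/(-235878 - 58084) = 48383/(-293962) = 48383*(-1/293962) = -48383/293962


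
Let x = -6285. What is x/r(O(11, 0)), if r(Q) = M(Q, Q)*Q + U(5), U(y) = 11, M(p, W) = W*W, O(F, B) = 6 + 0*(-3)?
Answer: -6285/227 ≈ -27.687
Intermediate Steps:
O(F, B) = 6 (O(F, B) = 6 + 0 = 6)
M(p, W) = W²
r(Q) = 11 + Q³ (r(Q) = Q²*Q + 11 = Q³ + 11 = 11 + Q³)
x/r(O(11, 0)) = -6285/(11 + 6³) = -6285/(11 + 216) = -6285/227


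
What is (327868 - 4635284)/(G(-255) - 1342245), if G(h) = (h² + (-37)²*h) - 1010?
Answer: 4307416/1627325 ≈ 2.6469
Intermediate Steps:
G(h) = -1010 + h² + 1369*h (G(h) = (h² + 1369*h) - 1010 = -1010 + h² + 1369*h)
(327868 - 4635284)/(G(-255) - 1342245) = (327868 - 4635284)/((-1010 + (-255)² + 1369*(-255)) - 1342245) = -4307416/((-1010 + 65025 - 349095) - 1342245) = -4307416/(-285080 - 1342245) = -4307416/(-1627325) = -4307416*(-1/1627325) = 4307416/1627325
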